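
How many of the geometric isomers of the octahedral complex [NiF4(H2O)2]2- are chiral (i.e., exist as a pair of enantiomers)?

There are 2 geometric isomers: H2O trans; H2O cis.
Each arrangement has an internal mirror plane or centre of symmetry, so none is chiral.

0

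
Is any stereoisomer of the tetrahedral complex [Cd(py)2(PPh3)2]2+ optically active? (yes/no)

In a tetrahedral complex all four positions are equivalent and every pair of ligands is adjacent — there is no cis/trans distinction.
Only one geometric arrangement is possible.

no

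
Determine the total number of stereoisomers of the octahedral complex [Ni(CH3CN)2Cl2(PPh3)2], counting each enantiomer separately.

An octahedron has six vertices in three trans pairs; every non-trans pair is cis.
The distinct arrangements are (5 in all): CH3CN trans, Cl trans, PPh3 trans; CH3CN trans, Cl cis, PPh3 cis; CH3CN cis, Cl cis, PPh3 trans; CH3CN cis, Cl cis, PPh3 cis (chiral); CH3CN cis, Cl trans, PPh3 cis.
One of these lacks any improper symmetry element and so occurs as an enantiomeric pair, giving 5 + 1 = 6 stereoisomers in total.

6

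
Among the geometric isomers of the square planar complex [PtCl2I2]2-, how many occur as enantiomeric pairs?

0

There are 2 geometric isomers: Cl cis; Cl trans.
Each arrangement has an internal mirror plane or centre of symmetry, so none is chiral.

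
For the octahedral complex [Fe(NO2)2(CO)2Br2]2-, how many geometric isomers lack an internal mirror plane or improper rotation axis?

1

Systematic placement gives 5 geometric isomers: NO2 trans, CO trans, Br trans; NO2 cis, CO cis, Br trans; NO2 trans, CO cis, Br cis; NO2 cis, CO cis, Br cis (chiral); NO2 cis, CO trans, Br cis.
One of these lacks any improper symmetry element and so occurs as an enantiomeric pair, giving 5 + 1 = 6 stereoisomers in total.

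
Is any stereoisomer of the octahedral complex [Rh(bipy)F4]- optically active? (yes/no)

The six octahedral sites form three mutually perpendicular trans pairs.
Each bipy is bidentate and must span two cis positions.
Only one geometric arrangement is possible.

no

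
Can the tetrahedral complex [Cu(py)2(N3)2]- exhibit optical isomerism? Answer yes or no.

no

Only one geometric arrangement is possible.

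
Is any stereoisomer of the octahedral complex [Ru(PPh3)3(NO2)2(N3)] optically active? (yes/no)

no

Systematic placement gives 3 geometric isomers: PPh3 mer, NO2 cis; PPh3 mer, NO2 trans; PPh3 fac, NO2 cis.
Each arrangement has an internal mirror plane or centre of symmetry, so none is chiral.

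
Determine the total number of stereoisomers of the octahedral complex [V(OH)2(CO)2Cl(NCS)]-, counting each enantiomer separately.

Systematic placement gives 6 geometric isomers: OH trans, CO trans; OH cis, CO trans; OH trans, CO cis; OH cis, CO cis (3 arrangements, 2 chiral).
Of these, 2 lack any improper symmetry element and so occur as enantiomeric pairs, giving 6 + 2 = 8 stereoisomers in total.

8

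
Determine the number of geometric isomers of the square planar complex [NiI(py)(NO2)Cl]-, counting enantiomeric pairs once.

In a square planar complex each vertex has one trans partner and two cis neighbours.
The distinct arrangements are (3 in all): (Cl/NO2 trans, I/py trans); (Cl/py trans, I/NO2 trans); (Cl/I trans, NO2/py trans).

3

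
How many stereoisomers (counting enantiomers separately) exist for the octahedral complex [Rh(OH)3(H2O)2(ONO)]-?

3

Working through the distinct placements yields 3 geometric isomers: OH mer, H2O trans; OH fac, H2O cis; OH mer, H2O cis.
Each arrangement has an internal mirror plane or centre of symmetry, so none is chiral.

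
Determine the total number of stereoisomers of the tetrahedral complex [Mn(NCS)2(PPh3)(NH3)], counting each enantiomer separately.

1

In a tetrahedral complex all four positions are equivalent and every pair of ligands is adjacent — there is no cis/trans distinction.
Only one geometric arrangement is possible.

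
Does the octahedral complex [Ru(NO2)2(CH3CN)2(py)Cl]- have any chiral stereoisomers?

Working through the distinct placements yields 6 geometric isomers: NO2 cis, CH3CN trans; NO2 trans, CH3CN trans; NO2 cis, CH3CN cis (3 arrangements, 2 chiral); NO2 trans, CH3CN cis.
Of these, 2 lack any improper symmetry element and so occur as enantiomeric pairs, giving 6 + 2 = 8 stereoisomers in total.

yes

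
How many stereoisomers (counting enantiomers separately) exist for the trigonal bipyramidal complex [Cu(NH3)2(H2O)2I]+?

A trigonal bipyramid has two axial and three equatorial sites, which are chemically inequivalent.
Placing the ligands in turn and identifying arrangements related by rotation or reflection leaves 5 distinct geometric isomers.
One of these lacks any improper symmetry element and so occurs as an enantiomeric pair, giving 5 + 1 = 6 stereoisomers in total.

6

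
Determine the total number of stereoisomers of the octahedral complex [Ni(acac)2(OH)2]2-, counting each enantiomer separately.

In an octahedral complex each vertex has one trans partner and four cis neighbours.
Each acac is bidentate and must span two cis positions.
Systematic placement gives 2 geometric isomers: OH trans; OH cis (chiral).
One of these lacks any improper symmetry element and so occurs as an enantiomeric pair, giving 2 + 1 = 3 stereoisomers in total.

3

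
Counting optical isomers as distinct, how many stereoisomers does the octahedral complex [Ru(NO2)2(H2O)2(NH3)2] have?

6

There are 5 geometric isomers: NO2 trans, H2O trans, NH3 trans; NO2 cis, H2O trans, NH3 cis; NO2 trans, H2O cis, NH3 cis; NO2 cis, H2O cis, NH3 cis (chiral); NO2 cis, H2O cis, NH3 trans.
One of these lacks any improper symmetry element and so occurs as an enantiomeric pair, giving 5 + 1 = 6 stereoisomers in total.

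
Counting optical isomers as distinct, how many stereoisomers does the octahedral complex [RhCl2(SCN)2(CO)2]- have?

The six octahedral sites form three mutually perpendicular trans pairs.
Working through the distinct placements yields 5 geometric isomers: Cl trans, SCN trans, CO trans; Cl cis, SCN cis, CO trans; Cl cis, SCN trans, CO cis; Cl cis, SCN cis, CO cis (chiral); Cl trans, SCN cis, CO cis.
One of these lacks any improper symmetry element and so occurs as an enantiomeric pair, giving 5 + 1 = 6 stereoisomers in total.

6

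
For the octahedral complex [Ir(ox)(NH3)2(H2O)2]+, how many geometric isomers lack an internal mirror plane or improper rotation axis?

The six octahedral sites form three mutually perpendicular trans pairs.
Each ox is bidentate and must span two cis positions.
Systematic placement gives 3 geometric isomers: NH3 cis, H2O trans; NH3 cis, H2O cis (chiral); NH3 trans, H2O cis.
One of these lacks any improper symmetry element and so occurs as an enantiomeric pair, giving 3 + 1 = 4 stereoisomers in total.

1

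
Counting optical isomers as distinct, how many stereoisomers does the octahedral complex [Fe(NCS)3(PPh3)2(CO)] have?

An octahedron has six vertices in three trans pairs; every non-trans pair is cis.
Working through the distinct placements yields 3 geometric isomers: NCS mer, PPh3 trans; NCS fac, PPh3 cis; NCS mer, PPh3 cis.
Each arrangement has an internal mirror plane or centre of symmetry, so none is chiral.

3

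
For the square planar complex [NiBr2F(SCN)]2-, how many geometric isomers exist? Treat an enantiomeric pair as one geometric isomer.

2

In a square planar complex each vertex has one trans partner and two cis neighbours.
Working through the distinct placements yields 2 geometric isomers: Br cis; Br trans.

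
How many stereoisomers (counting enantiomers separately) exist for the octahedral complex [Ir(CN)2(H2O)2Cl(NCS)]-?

8

The six octahedral sites form three mutually perpendicular trans pairs.
The distinct arrangements are (6 in all): CN trans, H2O cis; CN trans, H2O trans; CN cis, H2O cis (3 arrangements, 2 chiral); CN cis, H2O trans.
Of these, 2 lack any improper symmetry element and so occur as enantiomeric pairs, giving 6 + 2 = 8 stereoisomers in total.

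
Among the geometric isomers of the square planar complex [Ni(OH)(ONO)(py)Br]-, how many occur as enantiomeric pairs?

0

A square has two trans pairs of vertices; adjacent vertices are cis.
There are 3 geometric isomers: (Br/ONO trans, OH/py trans); (Br/py trans, OH/ONO trans); (Br/OH trans, ONO/py trans).
Each arrangement has an internal mirror plane or centre of symmetry, so none is chiral.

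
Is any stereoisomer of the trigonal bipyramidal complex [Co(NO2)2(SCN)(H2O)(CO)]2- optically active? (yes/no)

In a trigonal bipyramid the two axial positions differ from the three equatorial ones.
Systematic enumeration (placing each ligand type in turn and discarding arrangements equivalent by rotation or reflection) gives 7 geometric isomers.
Of these, 3 lack any improper symmetry element and so occur as enantiomeric pairs, giving 7 + 3 = 10 stereoisomers in total.

yes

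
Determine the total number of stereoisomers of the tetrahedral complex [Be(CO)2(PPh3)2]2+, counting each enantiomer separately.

All four vertices of a tetrahedron are equivalent and mutually adjacent, so cis/trans isomerism cannot arise.
Only one geometric arrangement is possible.

1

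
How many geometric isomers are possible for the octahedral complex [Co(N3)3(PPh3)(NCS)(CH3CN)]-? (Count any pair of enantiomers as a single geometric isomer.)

4

Working through the distinct placements yields 4 geometric isomers: N3 mer (3 arrangements); N3 fac (chiral).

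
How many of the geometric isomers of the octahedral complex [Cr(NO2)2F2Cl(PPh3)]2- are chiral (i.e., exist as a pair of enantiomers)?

2

In an octahedral complex each vertex has one trans partner and four cis neighbours.
Working through the distinct placements yields 6 geometric isomers: NO2 cis, F cis (3 arrangements, 2 chiral); NO2 trans, F cis; NO2 cis, F trans; NO2 trans, F trans.
Of these, 2 lack any improper symmetry element and so occur as enantiomeric pairs, giving 6 + 2 = 8 stereoisomers in total.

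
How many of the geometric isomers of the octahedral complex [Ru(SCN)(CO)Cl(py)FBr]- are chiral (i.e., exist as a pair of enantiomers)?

15

The six octahedral sites form three mutually perpendicular trans pairs.
Placing the ligands in turn and identifying arrangements related by rotation or reflection leaves 15 distinct geometric isomers.
Of these, 15 lack any improper symmetry element and so occur as enantiomeric pairs, giving 15 + 15 = 30 stereoisomers in total.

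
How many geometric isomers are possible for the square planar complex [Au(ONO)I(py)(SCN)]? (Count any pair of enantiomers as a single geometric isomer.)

3

In a square planar complex each vertex has one trans partner and two cis neighbours.
There are 3 geometric isomers: (I/SCN trans, ONO/py trans); (I/py trans, ONO/SCN trans); (I/ONO trans, SCN/py trans).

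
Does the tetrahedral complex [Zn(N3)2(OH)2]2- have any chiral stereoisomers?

In a tetrahedral complex all four positions are equivalent and every pair of ligands is adjacent — there is no cis/trans distinction.
Only one geometric arrangement is possible.

no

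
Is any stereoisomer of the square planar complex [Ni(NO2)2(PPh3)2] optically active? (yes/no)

A square has two trans pairs of vertices; adjacent vertices are cis.
There are 2 geometric isomers: NO2 cis; NO2 trans.
Each arrangement has an internal mirror plane or centre of symmetry, so none is chiral.

no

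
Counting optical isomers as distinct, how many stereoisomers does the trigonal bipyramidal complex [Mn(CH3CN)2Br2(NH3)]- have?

In a trigonal bipyramid the two axial positions differ from the three equatorial ones.
Systematic enumeration (placing each ligand type in turn and discarding arrangements equivalent by rotation or reflection) gives 5 geometric isomers.
One of these lacks any improper symmetry element and so occurs as an enantiomeric pair, giving 5 + 1 = 6 stereoisomers in total.

6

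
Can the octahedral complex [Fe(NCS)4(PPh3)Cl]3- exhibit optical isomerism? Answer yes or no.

no

Working through the distinct placements yields 2 geometric isomers: PPh3 and Cl mutually cis; PPh3 and Cl mutually trans.
Each arrangement has an internal mirror plane or centre of symmetry, so none is chiral.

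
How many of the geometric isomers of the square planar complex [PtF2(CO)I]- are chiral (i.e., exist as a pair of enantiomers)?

In a square planar complex each vertex has one trans partner and two cis neighbours.
The distinct arrangements are (2 in all): F cis; F trans.
Each arrangement has an internal mirror plane or centre of symmetry, so none is chiral.

0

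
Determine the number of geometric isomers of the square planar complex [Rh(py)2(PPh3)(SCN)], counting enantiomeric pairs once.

A square has two trans pairs of vertices; adjacent vertices are cis.
There are 2 geometric isomers: py cis; py trans.

2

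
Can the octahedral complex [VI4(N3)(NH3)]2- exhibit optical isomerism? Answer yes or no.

no

Systematic placement gives 2 geometric isomers: N3 and NH3 mutually trans; N3 and NH3 mutually cis.
Each arrangement has an internal mirror plane or centre of symmetry, so none is chiral.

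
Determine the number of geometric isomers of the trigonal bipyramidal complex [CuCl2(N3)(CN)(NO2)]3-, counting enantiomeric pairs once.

7

Placing the ligands in turn and identifying arrangements related by rotation or reflection leaves 7 distinct geometric isomers.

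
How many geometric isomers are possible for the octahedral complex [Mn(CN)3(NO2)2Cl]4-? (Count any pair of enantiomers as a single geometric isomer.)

An octahedron has six vertices in three trans pairs; every non-trans pair is cis.
Systematic placement gives 3 geometric isomers: CN mer, NO2 trans; CN mer, NO2 cis; CN fac, NO2 cis.

3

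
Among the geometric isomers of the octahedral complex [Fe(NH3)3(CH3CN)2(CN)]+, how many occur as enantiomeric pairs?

0

An octahedron has six vertices in three trans pairs; every non-trans pair is cis.
The distinct arrangements are (3 in all): NH3 mer, CH3CN trans; NH3 mer, CH3CN cis; NH3 fac, CH3CN cis.
Each arrangement has an internal mirror plane or centre of symmetry, so none is chiral.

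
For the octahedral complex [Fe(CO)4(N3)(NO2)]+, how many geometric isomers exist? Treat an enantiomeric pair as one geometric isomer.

In an octahedral complex each vertex has one trans partner and four cis neighbours.
Systematic placement gives 2 geometric isomers: N3 and NO2 mutually trans; N3 and NO2 mutually cis.

2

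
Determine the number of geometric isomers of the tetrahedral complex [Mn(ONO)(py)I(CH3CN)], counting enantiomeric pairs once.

All four vertices of a tetrahedron are equivalent and mutually adjacent, so cis/trans isomerism cannot arise.
Only one geometric arrangement is possible; it has no improper symmetry element, so it exists as a pair of enantiomers (2 stereoisomers).

1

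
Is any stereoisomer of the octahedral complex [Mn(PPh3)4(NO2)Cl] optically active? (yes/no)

An octahedron has six vertices in three trans pairs; every non-trans pair is cis.
Working through the distinct placements yields 2 geometric isomers: NO2 and Cl mutually trans; NO2 and Cl mutually cis.
Each arrangement has an internal mirror plane or centre of symmetry, so none is chiral.

no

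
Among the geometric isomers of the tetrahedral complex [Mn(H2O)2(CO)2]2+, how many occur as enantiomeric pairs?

0

All four vertices of a tetrahedron are equivalent and mutually adjacent, so cis/trans isomerism cannot arise.
Only one geometric arrangement is possible.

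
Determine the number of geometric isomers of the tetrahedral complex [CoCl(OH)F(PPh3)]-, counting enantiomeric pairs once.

Only one geometric arrangement is possible; it has no improper symmetry element, so it exists as a pair of enantiomers (2 stereoisomers).

1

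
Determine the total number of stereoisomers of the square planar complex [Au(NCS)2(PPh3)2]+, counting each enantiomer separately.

Systematic placement gives 2 geometric isomers: NCS cis; NCS trans.
Each arrangement has an internal mirror plane or centre of symmetry, so none is chiral.

2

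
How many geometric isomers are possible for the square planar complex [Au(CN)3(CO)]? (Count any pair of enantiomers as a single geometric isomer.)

A square has two trans pairs of vertices; adjacent vertices are cis.
Only one geometric arrangement is possible.

1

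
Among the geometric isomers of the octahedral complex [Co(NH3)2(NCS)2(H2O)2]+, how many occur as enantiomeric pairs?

1

In an octahedral complex each vertex has one trans partner and four cis neighbours.
The distinct arrangements are (5 in all): NH3 trans, NCS trans, H2O trans; NH3 cis, NCS cis, H2O trans; NH3 trans, NCS cis, H2O cis; NH3 cis, NCS cis, H2O cis (chiral); NH3 cis, NCS trans, H2O cis.
One of these lacks any improper symmetry element and so occurs as an enantiomeric pair, giving 5 + 1 = 6 stereoisomers in total.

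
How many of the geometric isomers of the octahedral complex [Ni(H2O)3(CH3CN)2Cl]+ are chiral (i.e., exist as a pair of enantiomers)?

0

Working through the distinct placements yields 3 geometric isomers: H2O mer, CH3CN trans; H2O mer, CH3CN cis; H2O fac, CH3CN cis.
Each arrangement has an internal mirror plane or centre of symmetry, so none is chiral.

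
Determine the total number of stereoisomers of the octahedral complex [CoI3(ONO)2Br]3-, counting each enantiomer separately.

3

The six octahedral sites form three mutually perpendicular trans pairs.
The distinct arrangements are (3 in all): I mer, ONO trans; I fac, ONO cis; I mer, ONO cis.
Each arrangement has an internal mirror plane or centre of symmetry, so none is chiral.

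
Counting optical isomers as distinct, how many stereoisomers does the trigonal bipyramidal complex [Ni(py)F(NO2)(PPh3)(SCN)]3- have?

In a trigonal bipyramid the two axial positions differ from the three equatorial ones.
Systematic enumeration (placing each ligand type in turn and discarding arrangements equivalent by rotation or reflection) gives 10 geometric isomers.
Of these, 10 lack any improper symmetry element and so occur as enantiomeric pairs, giving 10 + 10 = 20 stereoisomers in total.

20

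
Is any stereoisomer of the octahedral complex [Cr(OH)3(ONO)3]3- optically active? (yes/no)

There are 2 geometric isomers: OH mer; OH fac.
Each arrangement has an internal mirror plane or centre of symmetry, so none is chiral.

no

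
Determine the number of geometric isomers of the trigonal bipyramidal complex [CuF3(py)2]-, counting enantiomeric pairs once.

In a trigonal bipyramid the two axial positions differ from the three equatorial ones.
Working through the distinct placements yields 3 geometric isomers: py both equatorial; py one axial, one equatorial; py both axial.

3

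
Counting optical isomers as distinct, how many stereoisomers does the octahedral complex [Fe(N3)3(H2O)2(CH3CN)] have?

In an octahedral complex each vertex has one trans partner and four cis neighbours.
Working through the distinct placements yields 3 geometric isomers: N3 mer, H2O cis; N3 mer, H2O trans; N3 fac, H2O cis.
Each arrangement has an internal mirror plane or centre of symmetry, so none is chiral.

3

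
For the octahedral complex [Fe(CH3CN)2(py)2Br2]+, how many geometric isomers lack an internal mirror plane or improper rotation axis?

In an octahedral complex each vertex has one trans partner and four cis neighbours.
Working through the distinct placements yields 5 geometric isomers: CH3CN trans, py trans, Br trans; CH3CN cis, py cis, Br trans; CH3CN cis, py trans, Br cis; CH3CN cis, py cis, Br cis (chiral); CH3CN trans, py cis, Br cis.
One of these lacks any improper symmetry element and so occurs as an enantiomeric pair, giving 5 + 1 = 6 stereoisomers in total.

1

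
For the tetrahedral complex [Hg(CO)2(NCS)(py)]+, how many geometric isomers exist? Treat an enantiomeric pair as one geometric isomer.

In a tetrahedral complex all four positions are equivalent and every pair of ligands is adjacent — there is no cis/trans distinction.
Only one geometric arrangement is possible.

1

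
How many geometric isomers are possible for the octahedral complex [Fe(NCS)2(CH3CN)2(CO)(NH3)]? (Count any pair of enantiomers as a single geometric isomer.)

The six octahedral sites form three mutually perpendicular trans pairs.
Systematic placement gives 6 geometric isomers: NCS cis, CH3CN trans; NCS trans, CH3CN trans; NCS cis, CH3CN cis (3 arrangements, 2 chiral); NCS trans, CH3CN cis.

6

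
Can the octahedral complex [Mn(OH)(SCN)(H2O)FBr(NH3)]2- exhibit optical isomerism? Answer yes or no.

yes

The six octahedral sites form three mutually perpendicular trans pairs.
Exhaustive case analysis gives 15 geometric isomers.
Of these, 15 lack any improper symmetry element and so occur as enantiomeric pairs, giving 15 + 15 = 30 stereoisomers in total.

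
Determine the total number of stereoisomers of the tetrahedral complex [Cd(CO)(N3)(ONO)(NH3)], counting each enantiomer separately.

2

Only one geometric arrangement is possible; it has no improper symmetry element, so it exists as a pair of enantiomers (2 stereoisomers).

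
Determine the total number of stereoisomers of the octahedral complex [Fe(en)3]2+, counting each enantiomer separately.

2

Each en is bidentate and must span two cis positions.
Only one geometric arrangement is possible; it has no improper symmetry element, so it exists as a pair of enantiomers (2 stereoisomers).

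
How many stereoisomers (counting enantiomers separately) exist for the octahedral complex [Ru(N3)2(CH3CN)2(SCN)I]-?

8

An octahedron has six vertices in three trans pairs; every non-trans pair is cis.
There are 6 geometric isomers: N3 cis, CH3CN trans; N3 trans, CH3CN trans; N3 cis, CH3CN cis (3 arrangements, 2 chiral); N3 trans, CH3CN cis.
Of these, 2 lack any improper symmetry element and so occur as enantiomeric pairs, giving 6 + 2 = 8 stereoisomers in total.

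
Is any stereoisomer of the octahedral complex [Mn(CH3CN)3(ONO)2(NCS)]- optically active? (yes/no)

The six octahedral sites form three mutually perpendicular trans pairs.
There are 3 geometric isomers: CH3CN mer, ONO trans; CH3CN mer, ONO cis; CH3CN fac, ONO cis.
Each arrangement has an internal mirror plane or centre of symmetry, so none is chiral.

no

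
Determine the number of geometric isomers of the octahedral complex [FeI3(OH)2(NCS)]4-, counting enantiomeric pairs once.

3

Systematic placement gives 3 geometric isomers: I mer, OH trans; I mer, OH cis; I fac, OH cis.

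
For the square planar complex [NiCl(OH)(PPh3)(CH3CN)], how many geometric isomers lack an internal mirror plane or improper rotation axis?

0

A square has two trans pairs of vertices; adjacent vertices are cis.
The distinct arrangements are (3 in all): (CH3CN/OH trans, Cl/PPh3 trans); (CH3CN/PPh3 trans, Cl/OH trans); (CH3CN/Cl trans, OH/PPh3 trans).
Each arrangement has an internal mirror plane or centre of symmetry, so none is chiral.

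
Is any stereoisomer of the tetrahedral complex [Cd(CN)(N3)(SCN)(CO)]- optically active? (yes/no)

yes

Only one geometric arrangement is possible; it has no improper symmetry element, so it exists as a pair of enantiomers (2 stereoisomers).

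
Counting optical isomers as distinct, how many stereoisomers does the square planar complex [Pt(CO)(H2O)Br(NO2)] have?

3

The distinct arrangements are (3 in all): (Br/H2O trans, CO/NO2 trans); (Br/NO2 trans, CO/H2O trans); (Br/CO trans, H2O/NO2 trans).
Each arrangement has an internal mirror plane or centre of symmetry, so none is chiral.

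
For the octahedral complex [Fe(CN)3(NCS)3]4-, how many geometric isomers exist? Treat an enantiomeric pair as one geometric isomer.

2

An octahedron has six vertices in three trans pairs; every non-trans pair is cis.
Systematic placement gives 2 geometric isomers: CN mer; CN fac.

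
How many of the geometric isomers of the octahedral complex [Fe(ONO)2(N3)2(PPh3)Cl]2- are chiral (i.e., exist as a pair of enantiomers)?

Systematic placement gives 6 geometric isomers: ONO cis, N3 cis (3 arrangements, 2 chiral); ONO trans, N3 cis; ONO cis, N3 trans; ONO trans, N3 trans.
Of these, 2 lack any improper symmetry element and so occur as enantiomeric pairs, giving 6 + 2 = 8 stereoisomers in total.

2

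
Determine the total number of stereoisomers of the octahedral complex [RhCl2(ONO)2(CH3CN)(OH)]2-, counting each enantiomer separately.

8

The distinct arrangements are (6 in all): Cl cis, ONO trans; Cl cis, ONO cis (3 arrangements, 2 chiral); Cl trans, ONO trans; Cl trans, ONO cis.
Of these, 2 lack any improper symmetry element and so occur as enantiomeric pairs, giving 6 + 2 = 8 stereoisomers in total.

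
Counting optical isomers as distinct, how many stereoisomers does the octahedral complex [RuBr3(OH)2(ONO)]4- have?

3

In an octahedral complex each vertex has one trans partner and four cis neighbours.
Systematic placement gives 3 geometric isomers: Br mer, OH cis; Br mer, OH trans; Br fac, OH cis.
Each arrangement has an internal mirror plane or centre of symmetry, so none is chiral.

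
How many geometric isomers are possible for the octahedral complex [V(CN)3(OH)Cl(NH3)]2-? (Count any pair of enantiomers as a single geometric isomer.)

The distinct arrangements are (4 in all): CN mer (3 arrangements); CN fac (chiral).

4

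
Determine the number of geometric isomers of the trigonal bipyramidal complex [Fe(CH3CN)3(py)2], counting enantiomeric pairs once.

3

A trigonal bipyramid has two axial and three equatorial sites, which are chemically inequivalent.
Working through the distinct placements yields 3 geometric isomers: py both equatorial; py one axial, one equatorial; py both axial.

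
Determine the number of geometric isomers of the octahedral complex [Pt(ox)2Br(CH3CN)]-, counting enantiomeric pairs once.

An octahedron has six vertices in three trans pairs; every non-trans pair is cis.
Each ox is bidentate and must span two cis positions.
The distinct arrangements are (2 in all): Br and CH3CN mutually trans; Br and CH3CN mutually cis (chiral).

2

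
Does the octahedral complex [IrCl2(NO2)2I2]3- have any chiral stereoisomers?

The six octahedral sites form three mutually perpendicular trans pairs.
Systematic placement gives 5 geometric isomers: Cl trans, NO2 trans, I trans; Cl trans, NO2 cis, I cis; Cl cis, NO2 trans, I cis; Cl cis, NO2 cis, I cis (chiral); Cl cis, NO2 cis, I trans.
One of these lacks any improper symmetry element and so occurs as an enantiomeric pair, giving 5 + 1 = 6 stereoisomers in total.

yes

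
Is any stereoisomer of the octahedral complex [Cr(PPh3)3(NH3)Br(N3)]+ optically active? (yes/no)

In an octahedral complex each vertex has one trans partner and four cis neighbours.
There are 4 geometric isomers: PPh3 mer (3 arrangements); PPh3 fac (chiral).
One of these lacks any improper symmetry element and so occurs as an enantiomeric pair, giving 4 + 1 = 5 stereoisomers in total.

yes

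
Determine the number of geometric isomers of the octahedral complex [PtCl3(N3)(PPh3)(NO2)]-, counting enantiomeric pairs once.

4

Working through the distinct placements yields 4 geometric isomers: Cl mer (3 arrangements); Cl fac (chiral).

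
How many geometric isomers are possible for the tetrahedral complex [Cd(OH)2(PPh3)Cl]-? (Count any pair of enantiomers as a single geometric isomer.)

1

In a tetrahedral complex all four positions are equivalent and every pair of ligands is adjacent — there is no cis/trans distinction.
Only one geometric arrangement is possible.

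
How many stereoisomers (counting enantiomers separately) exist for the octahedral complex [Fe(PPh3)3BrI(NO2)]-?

An octahedron has six vertices in three trans pairs; every non-trans pair is cis.
Systematic placement gives 4 geometric isomers: PPh3 mer (3 arrangements); PPh3 fac (chiral).
One of these lacks any improper symmetry element and so occurs as an enantiomeric pair, giving 4 + 1 = 5 stereoisomers in total.

5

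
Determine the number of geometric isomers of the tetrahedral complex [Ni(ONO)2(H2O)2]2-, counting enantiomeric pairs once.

Only one geometric arrangement is possible.

1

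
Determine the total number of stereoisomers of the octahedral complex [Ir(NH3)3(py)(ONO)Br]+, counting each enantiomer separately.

An octahedron has six vertices in three trans pairs; every non-trans pair is cis.
Working through the distinct placements yields 4 geometric isomers: NH3 mer (3 arrangements); NH3 fac (chiral).
One of these lacks any improper symmetry element and so occurs as an enantiomeric pair, giving 4 + 1 = 5 stereoisomers in total.

5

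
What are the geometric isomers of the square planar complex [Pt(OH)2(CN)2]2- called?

cis and trans

In a square planar complex each vertex has one trans partner and two cis neighbours.
Systematic placement gives 2 geometric isomers: OH cis; OH trans.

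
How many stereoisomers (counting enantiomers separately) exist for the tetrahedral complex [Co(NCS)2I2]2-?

1

In a tetrahedral complex all four positions are equivalent and every pair of ligands is adjacent — there is no cis/trans distinction.
Only one geometric arrangement is possible.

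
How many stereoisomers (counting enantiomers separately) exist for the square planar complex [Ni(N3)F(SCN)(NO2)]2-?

In a square planar complex each vertex has one trans partner and two cis neighbours.
The distinct arrangements are (3 in all): (F/NO2 trans, N3/SCN trans); (F/SCN trans, N3/NO2 trans); (F/N3 trans, NO2/SCN trans).
Each arrangement has an internal mirror plane or centre of symmetry, so none is chiral.

3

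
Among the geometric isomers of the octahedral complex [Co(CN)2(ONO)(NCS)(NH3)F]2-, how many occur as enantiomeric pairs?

6

In an octahedral complex each vertex has one trans partner and four cis neighbours.
Placing the ligands in turn and identifying arrangements related by rotation or reflection leaves 9 distinct geometric isomers.
Of these, 6 lack any improper symmetry element and so occur as enantiomeric pairs, giving 9 + 6 = 15 stereoisomers in total.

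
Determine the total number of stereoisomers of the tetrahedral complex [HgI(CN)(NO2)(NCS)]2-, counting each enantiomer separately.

2

Only one geometric arrangement is possible; it has no improper symmetry element, so it exists as a pair of enantiomers (2 stereoisomers).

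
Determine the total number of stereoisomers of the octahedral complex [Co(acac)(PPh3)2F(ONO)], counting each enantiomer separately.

Each acac is bidentate and must span two cis positions.
There are 4 geometric isomers: PPh3 cis (3 arrangements, 2 chiral); PPh3 trans.
Of these, 2 lack any improper symmetry element and so occur as enantiomeric pairs, giving 4 + 2 = 6 stereoisomers in total.

6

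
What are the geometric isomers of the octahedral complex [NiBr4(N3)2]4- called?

cis and trans

An octahedron has six vertices in three trans pairs; every non-trans pair is cis.
Systematic placement gives 2 geometric isomers: N3 trans; N3 cis.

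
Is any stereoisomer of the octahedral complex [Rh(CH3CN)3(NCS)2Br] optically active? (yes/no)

An octahedron has six vertices in three trans pairs; every non-trans pair is cis.
Systematic placement gives 3 geometric isomers: CH3CN mer, NCS trans; CH3CN fac, NCS cis; CH3CN mer, NCS cis.
Each arrangement has an internal mirror plane or centre of symmetry, so none is chiral.

no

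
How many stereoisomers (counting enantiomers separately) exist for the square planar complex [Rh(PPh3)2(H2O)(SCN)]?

2

In a square planar complex each vertex has one trans partner and two cis neighbours.
There are 2 geometric isomers: PPh3 cis; PPh3 trans.
Each arrangement has an internal mirror plane or centre of symmetry, so none is chiral.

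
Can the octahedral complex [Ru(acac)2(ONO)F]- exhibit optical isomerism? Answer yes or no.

The six octahedral sites form three mutually perpendicular trans pairs.
Each acac is bidentate and must span two cis positions.
The distinct arrangements are (2 in all): ONO and F mutually trans; ONO and F mutually cis (chiral).
One of these lacks any improper symmetry element and so occurs as an enantiomeric pair, giving 2 + 1 = 3 stereoisomers in total.

yes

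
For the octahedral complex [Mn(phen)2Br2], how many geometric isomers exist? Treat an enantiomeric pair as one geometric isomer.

An octahedron has six vertices in three trans pairs; every non-trans pair is cis.
Each phen is bidentate and must span two cis positions.
Working through the distinct placements yields 2 geometric isomers: Br trans; Br cis (chiral).

2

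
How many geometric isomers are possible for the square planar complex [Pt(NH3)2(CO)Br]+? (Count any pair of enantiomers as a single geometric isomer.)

A square has two trans pairs of vertices; adjacent vertices are cis.
There are 2 geometric isomers: NH3 cis; NH3 trans.

2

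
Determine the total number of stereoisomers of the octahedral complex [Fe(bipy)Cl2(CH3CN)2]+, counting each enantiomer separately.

The six octahedral sites form three mutually perpendicular trans pairs.
Each bipy is bidentate and must span two cis positions.
Systematic placement gives 3 geometric isomers: Cl cis, CH3CN trans; Cl cis, CH3CN cis (chiral); Cl trans, CH3CN cis.
One of these lacks any improper symmetry element and so occurs as an enantiomeric pair, giving 3 + 1 = 4 stereoisomers in total.

4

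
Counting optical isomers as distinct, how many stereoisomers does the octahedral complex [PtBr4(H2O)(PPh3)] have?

An octahedron has six vertices in three trans pairs; every non-trans pair is cis.
Systematic placement gives 2 geometric isomers: H2O and PPh3 mutually trans; H2O and PPh3 mutually cis.
Each arrangement has an internal mirror plane or centre of symmetry, so none is chiral.

2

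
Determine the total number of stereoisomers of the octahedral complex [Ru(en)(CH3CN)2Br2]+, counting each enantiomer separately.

4

In an octahedral complex each vertex has one trans partner and four cis neighbours.
Each en is bidentate and must span two cis positions.
There are 3 geometric isomers: CH3CN cis, Br trans; CH3CN cis, Br cis (chiral); CH3CN trans, Br cis.
One of these lacks any improper symmetry element and so occurs as an enantiomeric pair, giving 3 + 1 = 4 stereoisomers in total.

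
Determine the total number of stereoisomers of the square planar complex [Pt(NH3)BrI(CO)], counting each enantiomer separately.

In a square planar complex each vertex has one trans partner and two cis neighbours.
There are 3 geometric isomers: (Br/I trans, CO/NH3 trans); (Br/NH3 trans, CO/I trans); (Br/CO trans, I/NH3 trans).
Each arrangement has an internal mirror plane or centre of symmetry, so none is chiral.

3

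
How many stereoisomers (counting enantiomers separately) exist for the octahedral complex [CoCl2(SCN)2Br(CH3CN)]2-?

8

An octahedron has six vertices in three trans pairs; every non-trans pair is cis.
The distinct arrangements are (6 in all): Cl trans, SCN trans; Cl cis, SCN cis (3 arrangements, 2 chiral); Cl cis, SCN trans; Cl trans, SCN cis.
Of these, 2 lack any improper symmetry element and so occur as enantiomeric pairs, giving 6 + 2 = 8 stereoisomers in total.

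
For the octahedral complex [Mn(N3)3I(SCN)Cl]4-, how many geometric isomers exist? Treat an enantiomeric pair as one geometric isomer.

Working through the distinct placements yields 4 geometric isomers: N3 mer (3 arrangements); N3 fac (chiral).

4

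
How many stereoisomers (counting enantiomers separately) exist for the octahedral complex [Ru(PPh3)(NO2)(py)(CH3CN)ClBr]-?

In an octahedral complex each vertex has one trans partner and four cis neighbours.
Exhaustive case analysis gives 15 geometric isomers.
Of these, 15 lack any improper symmetry element and so occur as enantiomeric pairs, giving 15 + 15 = 30 stereoisomers in total.

30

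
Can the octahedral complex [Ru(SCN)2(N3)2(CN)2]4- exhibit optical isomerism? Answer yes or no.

yes

An octahedron has six vertices in three trans pairs; every non-trans pair is cis.
Systematic placement gives 5 geometric isomers: SCN trans, N3 trans, CN trans; SCN cis, N3 cis, CN trans; SCN trans, N3 cis, CN cis; SCN cis, N3 cis, CN cis (chiral); SCN cis, N3 trans, CN cis.
One of these lacks any improper symmetry element and so occurs as an enantiomeric pair, giving 5 + 1 = 6 stereoisomers in total.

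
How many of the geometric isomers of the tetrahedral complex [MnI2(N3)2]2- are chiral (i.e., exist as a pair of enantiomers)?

0

In a tetrahedral complex all four positions are equivalent and every pair of ligands is adjacent — there is no cis/trans distinction.
Only one geometric arrangement is possible.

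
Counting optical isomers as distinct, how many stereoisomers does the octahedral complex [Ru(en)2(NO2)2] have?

An octahedron has six vertices in three trans pairs; every non-trans pair is cis.
Each en is bidentate and must span two cis positions.
The distinct arrangements are (2 in all): NO2 trans; NO2 cis (chiral).
One of these lacks any improper symmetry element and so occurs as an enantiomeric pair, giving 2 + 1 = 3 stereoisomers in total.

3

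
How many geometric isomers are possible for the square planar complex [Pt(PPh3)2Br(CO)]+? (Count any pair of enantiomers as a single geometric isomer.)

A square has two trans pairs of vertices; adjacent vertices are cis.
Systematic placement gives 2 geometric isomers: PPh3 cis; PPh3 trans.

2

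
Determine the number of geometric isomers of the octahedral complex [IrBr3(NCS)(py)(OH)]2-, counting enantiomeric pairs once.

4

The six octahedral sites form three mutually perpendicular trans pairs.
Systematic placement gives 4 geometric isomers: Br mer (3 arrangements); Br fac (chiral).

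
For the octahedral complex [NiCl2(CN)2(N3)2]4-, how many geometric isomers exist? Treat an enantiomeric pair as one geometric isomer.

5

An octahedron has six vertices in three trans pairs; every non-trans pair is cis.
Working through the distinct placements yields 5 geometric isomers: Cl trans, CN trans, N3 trans; Cl cis, CN trans, N3 cis; Cl cis, CN cis, N3 trans; Cl cis, CN cis, N3 cis (chiral); Cl trans, CN cis, N3 cis.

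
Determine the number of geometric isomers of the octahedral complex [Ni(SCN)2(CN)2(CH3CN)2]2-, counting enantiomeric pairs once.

5

The six octahedral sites form three mutually perpendicular trans pairs.
There are 5 geometric isomers: SCN trans, CN trans, CH3CN trans; SCN cis, CN cis, CH3CN trans; SCN trans, CN cis, CH3CN cis; SCN cis, CN cis, CH3CN cis (chiral); SCN cis, CN trans, CH3CN cis.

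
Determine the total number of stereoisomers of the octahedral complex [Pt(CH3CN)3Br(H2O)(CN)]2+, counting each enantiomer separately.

5

The six octahedral sites form three mutually perpendicular trans pairs.
Systematic placement gives 4 geometric isomers: CH3CN mer (3 arrangements); CH3CN fac (chiral).
One of these lacks any improper symmetry element and so occurs as an enantiomeric pair, giving 4 + 1 = 5 stereoisomers in total.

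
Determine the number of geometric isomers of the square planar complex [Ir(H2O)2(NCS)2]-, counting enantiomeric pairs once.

2

In a square planar complex each vertex has one trans partner and two cis neighbours.
The distinct arrangements are (2 in all): H2O cis; H2O trans.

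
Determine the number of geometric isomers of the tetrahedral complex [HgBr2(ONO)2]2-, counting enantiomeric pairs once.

1

All four vertices of a tetrahedron are equivalent and mutually adjacent, so cis/trans isomerism cannot arise.
Only one geometric arrangement is possible.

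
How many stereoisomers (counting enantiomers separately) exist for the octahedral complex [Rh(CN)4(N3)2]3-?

The distinct arrangements are (2 in all): N3 trans; N3 cis.
Each arrangement has an internal mirror plane or centre of symmetry, so none is chiral.

2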